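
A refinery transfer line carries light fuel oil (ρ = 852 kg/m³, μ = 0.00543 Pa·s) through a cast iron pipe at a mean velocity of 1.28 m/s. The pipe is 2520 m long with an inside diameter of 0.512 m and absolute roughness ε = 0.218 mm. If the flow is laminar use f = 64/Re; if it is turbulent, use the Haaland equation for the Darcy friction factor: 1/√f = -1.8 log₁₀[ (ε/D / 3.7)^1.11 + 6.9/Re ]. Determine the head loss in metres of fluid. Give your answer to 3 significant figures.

Reynolds number Re = ρVD/μ = 852 · 1.28 · 0.512 / 0.00543 = 1.028e+05.
Re > 4000 → turbulent. Relative roughness ε/D = 0.000218/0.512 = 0.000426. Haaland: 1/√f = -1.8 log₁₀[(0.000426/3.7)^1.11 + 6.9/1.028e+05] = -1.8 log₁₀[4.24e-05 + 6.71e-05] = 7.129, so f = 0.01968.
Darcy-Weisbach: ΔP = f(L/D)(ρV²/2) = 0.01968·(2520/0.512)·(852·1.28²/2) = 0.01968·4922·698 = 6.76e+04 Pa.
Head loss h_f = ΔP/(ρg) = 6.76e+04/(852·9.81) = 8.09 m.

h_f ≈ 8.09 m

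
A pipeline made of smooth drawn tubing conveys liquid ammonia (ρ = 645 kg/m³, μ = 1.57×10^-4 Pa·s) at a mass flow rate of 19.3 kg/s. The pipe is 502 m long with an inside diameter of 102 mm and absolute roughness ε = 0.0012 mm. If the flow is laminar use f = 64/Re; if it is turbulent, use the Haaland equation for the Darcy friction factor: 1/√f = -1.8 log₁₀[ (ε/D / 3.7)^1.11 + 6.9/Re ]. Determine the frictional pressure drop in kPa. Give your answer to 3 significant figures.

A = πD²/4 = π(0.102)²/4 = 0.008171 m²; mean velocity V = ṁ/(ρA) = 19.3/(645 · 0.008171) = 3.662 m/s.
Reynolds number Re = ρVD/μ = 645 · 3.662 · 0.102 / 0.000157 = 1.535e+06.
Re > 4000 → turbulent. Relative roughness ε/D = 1.2e-06/0.102 = 1.18e-05. Haaland: 1/√f = -1.8 log₁₀[(1.18e-05/3.7)^1.11 + 6.9/1.535e+06] = -1.8 log₁₀[7.9e-07 + 4.5e-06] = 9.498, so f = 0.01108.
Darcy-Weisbach: ΔP = f(L/D)(ρV²/2) = 0.01108·(502/0.102)·(645·3.662²/2) = 0.01108·4922·4325 = 2.359e+05 Pa.
ΔP = 2.359e+05 Pa = 236 kPa.

ΔP ≈ 236 kPa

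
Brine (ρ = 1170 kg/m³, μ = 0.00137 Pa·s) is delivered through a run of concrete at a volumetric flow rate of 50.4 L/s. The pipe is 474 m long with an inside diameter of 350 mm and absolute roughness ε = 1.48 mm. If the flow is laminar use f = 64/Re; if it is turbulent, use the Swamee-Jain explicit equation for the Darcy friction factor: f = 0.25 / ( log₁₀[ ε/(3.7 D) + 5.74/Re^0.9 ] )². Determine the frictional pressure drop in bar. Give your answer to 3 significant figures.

ΔP ≈ 0.0647 bar

Q = 50.4 L/s = 50.4/1000 = 0.0504 m³/s.
Cross-sectional area A = πD²/4 = π(0.35)²/4 = 0.09621 m²; mean velocity V = Q/A = 0.0504/0.09621 = 0.5238 m/s.
Reynolds number Re = ρVD/μ = 1170 · 0.5238 · 0.35 / 0.00137 = 1.566e+05.
Re > 4000 → turbulent. Relative roughness ε/D = 0.00148/0.35 = 0.00423. Swamee-Jain: f = 0.25/(log₁₀[0.00423/3.7 + 5.74/1.566e+05^0.9])² = 0.25/(log₁₀[0.00114 + 0.000121])² = 0.25/(-2.898)² = 0.02976.
Darcy-Weisbach: ΔP = f(L/D)(ρV²/2) = 0.02976·(474/0.35)·(1170·0.5238²/2) = 0.02976·1354·160.5 = 6471 Pa.
ΔP = 6471 Pa = 0.0647 bar.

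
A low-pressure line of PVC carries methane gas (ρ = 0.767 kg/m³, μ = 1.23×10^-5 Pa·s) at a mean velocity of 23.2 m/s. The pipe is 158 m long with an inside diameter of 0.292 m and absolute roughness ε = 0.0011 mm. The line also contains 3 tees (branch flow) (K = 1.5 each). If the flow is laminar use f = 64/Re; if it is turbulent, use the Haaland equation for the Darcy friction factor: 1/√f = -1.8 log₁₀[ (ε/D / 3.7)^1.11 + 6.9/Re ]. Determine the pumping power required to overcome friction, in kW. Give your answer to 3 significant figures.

P ≈ 3.79 kW

Reynolds number Re = ρVD/μ = 0.767 · 23.2 · 0.292 / 1.23e-05 = 4.224e+05.
Re > 4000 → turbulent. Relative roughness ε/D = 1.1e-06/0.292 = 3.77e-06. Haaland: 1/√f = -1.8 log₁₀[(3.77e-06/3.7)^1.11 + 6.9/4.224e+05] = -1.8 log₁₀[2.23e-07 + 1.63e-05] = 8.606, so f = 0.0135.
Total minor-loss coefficient ΣK = 3·1.5 = 4.5.
ΔP = [f·L/D + ΣK]·(ρV²/2) = [0.0135·158/0.292 + 4.5]·(0.767·23.2²/2) = [7.306 + 4.5]·206.4 = 2437 Pa.
Q = V·A = 23.2·0.06697 = 1.554 m³/s.
Pumping power P = QΔP = 1.554·2437 = 3786 W = 3.79 kW.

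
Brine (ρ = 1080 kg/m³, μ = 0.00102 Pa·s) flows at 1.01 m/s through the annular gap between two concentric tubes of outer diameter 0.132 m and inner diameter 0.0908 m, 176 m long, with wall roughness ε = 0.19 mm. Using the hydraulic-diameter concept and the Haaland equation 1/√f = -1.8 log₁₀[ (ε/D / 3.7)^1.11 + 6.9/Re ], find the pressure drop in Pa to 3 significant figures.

ΔP ≈ 74500 Pa

Hydraulic diameter D_h = 4A/P = D_o - D_i = 0.132 - 0.0908 = 0.0412 m.
Re = ρVD_h/μ = 1080·1.01·0.0412/0.00102 = 4.406e+04.
ε/D_h = 0.00019/0.0412 = 0.00461; Haaland gives 1/√f = -1.8 log₁₀[0.000597+0.000157] = 5.621, so f = 0.03165.
ΔP = f(L/D_h)(ρV²/2) = 0.03165·176/0.0412·550.9 = 7.448e+04 Pa.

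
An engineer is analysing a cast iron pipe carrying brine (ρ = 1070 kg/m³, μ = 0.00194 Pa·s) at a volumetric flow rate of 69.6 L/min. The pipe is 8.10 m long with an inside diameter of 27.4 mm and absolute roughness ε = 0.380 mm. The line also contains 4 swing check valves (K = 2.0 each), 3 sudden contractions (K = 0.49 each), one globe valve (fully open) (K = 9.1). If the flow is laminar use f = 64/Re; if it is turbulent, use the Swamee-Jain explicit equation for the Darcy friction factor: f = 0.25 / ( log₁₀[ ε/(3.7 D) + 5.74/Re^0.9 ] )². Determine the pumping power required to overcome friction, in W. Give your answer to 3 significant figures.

P ≈ 76.3 W

Q = 69.6 L/min = 69.6/60000 = 0.00116 m³/s.
Cross-sectional area A = πD²/4 = π(0.0274)²/4 = 0.0005896 m²; mean velocity V = Q/A = 0.00116/0.0005896 = 1.967 m/s.
Reynolds number Re = ρVD/μ = 1070 · 1.967 · 0.0274 / 0.00194 = 2.973e+04.
Re > 4000 → turbulent. Relative roughness ε/D = 0.00038/0.0274 = 0.0139. Swamee-Jain: f = 0.25/(log₁₀[0.0139/3.7 + 5.74/2.973e+04^0.9])² = 0.25/(log₁₀[0.00375 + 0.000541])² = 0.25/(-2.368)² = 0.0446.
Total minor-loss coefficient ΣK = 4·2 + 3·0.49 + 1·9.1 = 18.6.
ΔP = [f·L/D + ΣK]·(ρV²/2) = [0.0446·8.1/0.0274 + 18.6]·(1070·1.967²/2) = [13.18 + 18.6]·2071 = 6.575e+04 Pa.
Pumping power P = QΔP = 0.00116·6.575e+04 = 76.27 W = 76.3 W.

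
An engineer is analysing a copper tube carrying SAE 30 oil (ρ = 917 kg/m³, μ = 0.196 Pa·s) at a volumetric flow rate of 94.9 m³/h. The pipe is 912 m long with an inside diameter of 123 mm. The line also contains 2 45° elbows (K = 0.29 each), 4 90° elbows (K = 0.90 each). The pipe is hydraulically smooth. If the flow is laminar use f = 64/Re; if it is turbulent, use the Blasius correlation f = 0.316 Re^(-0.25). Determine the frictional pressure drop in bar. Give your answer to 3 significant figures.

Q = 94.9 m³/h = 94.9/3600 = 0.02636 m³/s.
Cross-sectional area A = πD²/4 = π(0.123)²/4 = 0.01188 m²; mean velocity V = Q/A = 0.02636/0.01188 = 2.219 m/s.
Reynolds number Re = ρVD/μ = 917 · 2.219 · 0.123 / 0.196 = 1277.
Re < 2300 → laminar flow, so f = 64/Re = 64/1277 = 0.05013 (the turbulent correlation is not needed).
Total minor-loss coefficient ΣK = 2·0.29 + 4·0.9 = 4.18.
ΔP = [f·L/D + ΣK]·(ρV²/2) = [0.05013·912/0.123 + 4.18]·(917·2.219²/2) = [371.7 + 4.18]·2257 = 8.482e+05 Pa.
ΔP = 8.482e+05 Pa = 8.48 bar.

ΔP ≈ 8.48 bar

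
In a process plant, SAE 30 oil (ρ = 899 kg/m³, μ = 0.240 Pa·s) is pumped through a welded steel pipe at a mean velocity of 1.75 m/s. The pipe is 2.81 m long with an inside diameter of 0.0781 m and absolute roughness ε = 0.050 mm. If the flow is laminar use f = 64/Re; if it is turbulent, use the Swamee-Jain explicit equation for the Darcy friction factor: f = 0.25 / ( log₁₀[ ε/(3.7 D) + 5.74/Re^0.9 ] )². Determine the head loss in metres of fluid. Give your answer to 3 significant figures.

h_f ≈ 0.702 m

Reynolds number Re = ρVD/μ = 899 · 1.75 · 0.0781 / 0.24 = 512.
Re < 2300 → laminar flow, so f = 64/Re = 64/512 = 0.125 (the turbulent correlation is not needed).
Darcy-Weisbach: ΔP = f(L/D)(ρV²/2) = 0.125·(2.81/0.0781)·(899·1.75²/2) = 0.125·35.98·1377 = 6192 Pa.
Head loss h_f = ΔP/(ρg) = 6192/(899·9.81) = 0.702 m.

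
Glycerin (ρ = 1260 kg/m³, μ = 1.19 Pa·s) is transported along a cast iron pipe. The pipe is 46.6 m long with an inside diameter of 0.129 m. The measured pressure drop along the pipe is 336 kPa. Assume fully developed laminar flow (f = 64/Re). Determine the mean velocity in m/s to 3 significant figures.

V ≈ 3.15 m/s

For laminar flow, f = 64/Re with Re = ρVD/μ, so Darcy-Weisbach reduces to ΔP = 32μLV/D². Solving for V: V = ΔP·D²/(32μL) = 3.36e+05·(0.129)²/(32·1.19·46.6) = 3.151 m/s.
Check: Re = ρVD/μ = 1260·3.151·0.129/1.19 = 430.4 < 2300, so the laminar assumption holds.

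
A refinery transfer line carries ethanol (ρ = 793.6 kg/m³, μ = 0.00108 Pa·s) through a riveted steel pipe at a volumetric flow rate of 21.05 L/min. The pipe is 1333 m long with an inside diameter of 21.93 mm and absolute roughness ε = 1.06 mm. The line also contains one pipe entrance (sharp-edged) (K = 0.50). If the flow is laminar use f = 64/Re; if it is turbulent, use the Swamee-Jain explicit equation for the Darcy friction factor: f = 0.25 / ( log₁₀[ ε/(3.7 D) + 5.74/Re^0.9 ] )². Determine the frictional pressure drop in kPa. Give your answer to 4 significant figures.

ΔP ≈ 1517 kPa

Q = 21.05 L/min = 21.05/60000 = 0.0003508 m³/s.
Cross-sectional area A = πD²/4 = π(0.02193)²/4 = 0.0003777 m²; mean velocity V = Q/A = 0.0003508/0.0003777 = 0.9288 m/s.
Reynolds number Re = ρVD/μ = 793.6 · 0.9288 · 0.02193 / 0.00108 = 1.497e+04.
Re > 4000 → turbulent. Relative roughness ε/D = 0.00106/0.02193 = 0.0483. Swamee-Jain: f = 0.25/(log₁₀[0.0483/3.7 + 5.74/1.497e+04^0.9])² = 0.25/(log₁₀[0.0131 + 0.001])² = 0.25/(-1.852)² = 0.0729.
Total minor-loss coefficient ΣK = 1·0.5 = 0.5.
ΔP = [f·L/D + ΣK]·(ρV²/2) = [0.0729·1333/0.02193 + 0.5]·(793.6·0.9288²/2) = [4431 + 0.5]·342.3 = 1.517e+06 Pa.
ΔP = 1.517e+06 Pa = 1517 kPa.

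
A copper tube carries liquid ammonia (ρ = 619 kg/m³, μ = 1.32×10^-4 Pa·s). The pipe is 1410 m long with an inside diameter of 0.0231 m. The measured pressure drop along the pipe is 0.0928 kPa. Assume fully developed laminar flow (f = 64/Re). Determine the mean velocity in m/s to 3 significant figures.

V ≈ 0.00831 m/s

For laminar flow, f = 64/Re with Re = ρVD/μ, so Darcy-Weisbach reduces to ΔP = 32μLV/D². Solving for V: V = ΔP·D²/(32μL) = 92.8·(0.0231)²/(32·0.000132·1410) = 0.008314 m/s.
Check: Re = ρVD/μ = 619·0.008314·0.0231/0.000132 = 900.7 < 2300, so the laminar assumption holds.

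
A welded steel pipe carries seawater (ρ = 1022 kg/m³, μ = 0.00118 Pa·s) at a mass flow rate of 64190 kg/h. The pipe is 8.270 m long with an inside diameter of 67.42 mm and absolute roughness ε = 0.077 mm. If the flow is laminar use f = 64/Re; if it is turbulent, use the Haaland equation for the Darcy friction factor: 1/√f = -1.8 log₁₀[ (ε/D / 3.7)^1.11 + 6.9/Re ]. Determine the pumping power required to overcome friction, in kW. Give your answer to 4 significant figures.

P ≈ 0.5522 kW

ṁ = 64190 kg/h = 64190/3600 = 17.83 kg/s.
A = πD²/4 = π(0.06742)²/4 = 0.00357 m²; mean velocity V = ṁ/(ρA) = 17.83/(1022 · 0.00357) = 4.887 m/s.
Reynolds number Re = ρVD/μ = 1022 · 4.887 · 0.06742 / 0.00118 = 2.854e+05.
Re > 4000 → turbulent. Relative roughness ε/D = 7.7e-05/0.06742 = 0.00114. Haaland: 1/√f = -1.8 log₁₀[(0.00114/3.7)^1.11 + 6.9/2.854e+05] = -1.8 log₁₀[0.000127 + 2.42e-05] = 6.878, so f = 0.02114.
Darcy-Weisbach: ΔP = f(L/D)(ρV²/2) = 0.02114·(8.27/0.06742)·(1022·4.887²/2) = 0.02114·122.7·1.22e+04 = 3.165e+04 Pa.
Q = ṁ/ρ = 17.83/1022 = 0.01745 m³/s.
Pumping power P = QΔP = 0.01745·3.165e+04 = 552.17 W = 0.5522 kW.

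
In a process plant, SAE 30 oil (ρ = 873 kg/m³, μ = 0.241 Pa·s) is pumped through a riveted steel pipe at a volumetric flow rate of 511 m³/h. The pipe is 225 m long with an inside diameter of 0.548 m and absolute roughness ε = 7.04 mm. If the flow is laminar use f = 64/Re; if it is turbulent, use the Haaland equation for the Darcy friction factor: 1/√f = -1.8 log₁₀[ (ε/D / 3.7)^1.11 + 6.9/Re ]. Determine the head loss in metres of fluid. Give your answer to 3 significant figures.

Q = 511 m³/h = 511/3600 = 0.1419 m³/s.
Cross-sectional area A = πD²/4 = π(0.548)²/4 = 0.2359 m²; mean velocity V = Q/A = 0.1419/0.2359 = 0.6018 m/s.
Reynolds number Re = ρVD/μ = 873 · 0.6018 · 0.548 / 0.241 = 1195.
Re < 2300 → laminar flow, so f = 64/Re = 64/1195 = 0.05357 (the turbulent correlation is not needed).
Darcy-Weisbach: ΔP = f(L/D)(ρV²/2) = 0.05357·(225/0.548)·(873·0.6018²/2) = 0.05357·410.6·158.1 = 3477 Pa.
Head loss h_f = ΔP/(ρg) = 3477/(873·9.81) = 0.406 m.

h_f ≈ 0.406 m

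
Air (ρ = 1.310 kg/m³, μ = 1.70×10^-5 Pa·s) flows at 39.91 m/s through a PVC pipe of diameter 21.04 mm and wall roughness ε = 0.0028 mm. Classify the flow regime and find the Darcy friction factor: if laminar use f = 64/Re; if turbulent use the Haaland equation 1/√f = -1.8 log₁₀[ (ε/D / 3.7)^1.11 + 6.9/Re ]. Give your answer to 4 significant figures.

f ≈ 0.02001

Re = ρVD/μ = 1.31·39.91·0.02104/1.7e-05 = 6.471e+04.
Re > 4000 → turbulent. ε/D = 2.8e-06/0.02104 = 0.000133; Haaland: 1/√f = -1.8 log₁₀[1.17e-05 + 0.000107] = 7.069, so f = 0.02001.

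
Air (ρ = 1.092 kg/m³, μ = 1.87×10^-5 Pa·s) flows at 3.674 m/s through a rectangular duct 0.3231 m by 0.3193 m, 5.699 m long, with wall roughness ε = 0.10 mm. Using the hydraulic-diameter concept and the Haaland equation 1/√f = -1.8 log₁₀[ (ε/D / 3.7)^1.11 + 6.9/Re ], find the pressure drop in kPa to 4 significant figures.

ΔP ≈ 0.002673 kPa

Hydraulic diameter D_h = 4A/P = 4·(0.3231·0.3193)/(2·(0.3231+0.3193)) = 0.4127/1.285 = 0.3212 m.
Re = ρVD_h/μ = 1.092·3.674·0.3212/1.87e-05 = 6.891e+04.
ε/D_h = 0.0001/0.3212 = 0.000311; Haaland gives 1/√f = -1.8 log₁₀[3e-05+0.0001] = 6.994, so f = 0.02044.
ΔP = f(L/D_h)(ρV²/2) = 0.02044·5.699/0.3212·7.37 = 2.673 Pa.
ΔP = 0.002673 kPa.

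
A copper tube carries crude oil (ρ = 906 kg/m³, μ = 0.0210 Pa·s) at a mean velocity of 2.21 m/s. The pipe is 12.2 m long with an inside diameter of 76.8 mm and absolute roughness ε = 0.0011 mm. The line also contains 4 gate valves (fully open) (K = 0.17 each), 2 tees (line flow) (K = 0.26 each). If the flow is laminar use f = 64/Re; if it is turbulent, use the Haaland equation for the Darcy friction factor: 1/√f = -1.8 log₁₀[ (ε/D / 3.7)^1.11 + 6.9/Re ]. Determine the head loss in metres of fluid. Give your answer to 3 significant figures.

h_f ≈ 1.63 m

Reynolds number Re = ρVD/μ = 906 · 2.21 · 0.0768 / 0.021 = 7323.
Re > 4000 → turbulent. Relative roughness ε/D = 1.1e-06/0.0768 = 1.43e-05. Haaland: 1/√f = -1.8 log₁₀[(1.43e-05/3.7)^1.11 + 6.9/7323] = -1.8 log₁₀[9.83e-07 + 0.000942] = 5.446, so f = 0.03372.
Total minor-loss coefficient ΣK = 4·0.17 + 2·0.26 = 1.2.
ΔP = [f·L/D + ΣK]·(ρV²/2) = [0.03372·12.2/0.0768 + 1.2]·(906·2.21²/2) = [5.357 + 1.2]·2212 = 1.451e+04 Pa.
Head loss h_f = ΔP/(ρg) = 1.451e+04/(906·9.81) = 1.63 m.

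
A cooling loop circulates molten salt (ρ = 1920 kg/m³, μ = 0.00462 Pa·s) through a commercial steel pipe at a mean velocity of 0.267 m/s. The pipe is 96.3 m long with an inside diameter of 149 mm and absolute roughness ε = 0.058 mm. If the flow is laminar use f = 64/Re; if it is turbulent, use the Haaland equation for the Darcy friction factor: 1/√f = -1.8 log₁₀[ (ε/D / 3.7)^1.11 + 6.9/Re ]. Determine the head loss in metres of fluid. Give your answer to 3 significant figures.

Reynolds number Re = ρVD/μ = 1920 · 0.267 · 0.149 / 0.00462 = 1.653e+04.
Re > 4000 → turbulent. Relative roughness ε/D = 5.8e-05/0.149 = 0.000389. Haaland: 1/√f = -1.8 log₁₀[(0.000389/3.7)^1.11 + 6.9/1.653e+04] = -1.8 log₁₀[3.84e-05 + 0.000417] = 6.014, so f = 0.02765.
Darcy-Weisbach: ΔP = f(L/D)(ρV²/2) = 0.02765·(96.3/0.149)·(1920·0.267²/2) = 0.02765·646.3·68.44 = 1223 Pa.
Head loss h_f = ΔP/(ρg) = 1223/(1920·9.81) = 0.0649 m.

h_f ≈ 0.0649 m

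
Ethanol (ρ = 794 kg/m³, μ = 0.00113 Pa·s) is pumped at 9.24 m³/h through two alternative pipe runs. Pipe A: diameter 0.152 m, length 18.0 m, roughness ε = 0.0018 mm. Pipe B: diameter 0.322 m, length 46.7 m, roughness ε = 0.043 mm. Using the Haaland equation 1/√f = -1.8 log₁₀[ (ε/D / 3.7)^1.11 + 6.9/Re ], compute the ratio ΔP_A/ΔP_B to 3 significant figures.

Pipe A: V = Q/A = 0.002567/0.01815 = 0.1414 m/s; Re = 1.511e+04; ε/D = 1.18e-05; Haaland → f = 0.02767; ΔP_A = f(L/D)(ρV²/2) = 26.03 Pa.
Pipe B: V = Q/A = 0.002567/0.08143 = 0.03152 m/s; Re = 7131; ε/D = 0.000134; Haaland → f = 0.03409; ΔP_B = f(L/D)(ρV²/2) = 1.95 Pa.
ΔP_A/ΔP_B = 26.03/1.95 = 13.4.

ΔP_A/ΔP_B ≈ 13.4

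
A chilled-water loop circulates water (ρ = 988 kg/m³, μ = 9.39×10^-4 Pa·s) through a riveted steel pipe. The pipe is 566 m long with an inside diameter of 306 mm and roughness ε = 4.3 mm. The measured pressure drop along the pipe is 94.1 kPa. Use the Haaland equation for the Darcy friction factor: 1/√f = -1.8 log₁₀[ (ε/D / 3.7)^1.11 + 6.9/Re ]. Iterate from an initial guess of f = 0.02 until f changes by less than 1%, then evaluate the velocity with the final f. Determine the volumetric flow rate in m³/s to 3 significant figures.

Q ≈ 0.114 m³/s

Rearranging Darcy-Weisbach: V = √(2·ΔP·D/(f·L·ρ)). With ε/D = 0.0043/0.306 = 0.0141, iterate starting from f = 0.02:
  f = 0.02 → V = √(2·9.41e+04·0.306/(0.02·566·988)) = 2.269 m/s; Re = ρVD/μ = 7.306e+05; f → 0.04282
  f = 0.04282 → V = 1.551 m/s; Re = 4.993e+05; f → 0.04285
Converged (Δf/f < 1%). With the final f = 0.04285: V = √(2·9.41e+04·0.306/(0.04285·566·988)) = 1.55 m/s.
Q = V·A = 1.55·(π/4·0.306²) = 0.114 m³/s = 0.114 m³/s.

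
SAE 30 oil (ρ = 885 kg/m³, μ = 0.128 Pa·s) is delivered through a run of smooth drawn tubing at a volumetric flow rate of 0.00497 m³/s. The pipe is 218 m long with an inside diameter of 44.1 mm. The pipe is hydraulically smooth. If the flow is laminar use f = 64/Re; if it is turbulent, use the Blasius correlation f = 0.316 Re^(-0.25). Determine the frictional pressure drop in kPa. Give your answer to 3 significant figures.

Cross-sectional area A = πD²/4 = π(0.0441)²/4 = 0.001527 m²; mean velocity V = Q/A = 0.00497/0.001527 = 3.254 m/s.
Reynolds number Re = ρVD/μ = 885 · 3.254 · 0.0441 / 0.128 = 992.1.
Re < 2300 → laminar flow, so f = 64/Re = 64/992.1 = 0.06451 (the turbulent correlation is not needed).
Darcy-Weisbach: ΔP = f(L/D)(ρV²/2) = 0.06451·(218/0.0441)·(885·3.254²/2) = 0.06451·4943·4685 = 1.494e+06 Pa.
ΔP = 1.494e+06 Pa = 1490 kPa.

ΔP ≈ 1490 kPa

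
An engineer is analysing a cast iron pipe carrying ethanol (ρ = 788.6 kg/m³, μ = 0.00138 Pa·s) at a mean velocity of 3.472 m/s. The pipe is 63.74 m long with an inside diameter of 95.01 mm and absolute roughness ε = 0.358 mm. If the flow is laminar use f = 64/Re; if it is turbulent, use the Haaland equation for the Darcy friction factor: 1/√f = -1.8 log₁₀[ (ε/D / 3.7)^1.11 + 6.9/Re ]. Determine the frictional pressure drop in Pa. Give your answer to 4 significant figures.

Reynolds number Re = ρVD/μ = 788.6 · 3.472 · 0.09501 / 0.00138 = 1.885e+05.
Re > 4000 → turbulent. Relative roughness ε/D = 0.000358/0.09501 = 0.00377. Haaland: 1/√f = -1.8 log₁₀[(0.00377/3.7)^1.11 + 6.9/1.885e+05] = -1.8 log₁₀[0.000477 + 3.66e-05] = 5.92, so f = 0.02853.
Darcy-Weisbach: ΔP = f(L/D)(ρV²/2) = 0.02853·(63.74/0.09501)·(788.6·3.472²/2) = 0.02853·670.9·4753 = 9.098e+04 Pa.

ΔP ≈ 90980 Pa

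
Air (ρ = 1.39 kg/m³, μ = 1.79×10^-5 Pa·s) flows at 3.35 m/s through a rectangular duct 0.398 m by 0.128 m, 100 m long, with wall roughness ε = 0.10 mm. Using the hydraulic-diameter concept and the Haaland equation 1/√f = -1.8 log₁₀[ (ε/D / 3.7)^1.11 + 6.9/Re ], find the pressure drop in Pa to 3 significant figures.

Hydraulic diameter D_h = 4A/P = 4·(0.398·0.128)/(2·(0.398+0.128)) = 0.2038/1.052 = 0.1937 m.
Re = ρVD_h/μ = 1.39·3.35·0.1937/1.79e-05 = 5.039e+04.
ε/D_h = 0.0001/0.1937 = 0.000516; Haaland gives 1/√f = -1.8 log₁₀[5.26e-05+0.000137] = 6.7, so f = 0.02227.
ΔP = f(L/D_h)(ρV²/2) = 0.02227·100/0.1937·7.8 = 89.69 Pa.

ΔP ≈ 89.7 Pa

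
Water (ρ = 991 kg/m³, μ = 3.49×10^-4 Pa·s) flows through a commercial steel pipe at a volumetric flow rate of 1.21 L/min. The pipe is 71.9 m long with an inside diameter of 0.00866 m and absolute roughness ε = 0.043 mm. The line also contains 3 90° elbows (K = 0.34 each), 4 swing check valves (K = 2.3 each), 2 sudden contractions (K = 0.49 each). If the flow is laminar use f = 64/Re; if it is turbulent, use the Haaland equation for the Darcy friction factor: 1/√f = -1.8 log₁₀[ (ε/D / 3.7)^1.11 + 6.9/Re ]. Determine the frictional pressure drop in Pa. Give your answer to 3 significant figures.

ΔP ≈ 19200 Pa

Q = 1.21 L/min = 1.21/60000 = 2.017e-05 m³/s.
Cross-sectional area A = πD²/4 = π(0.00866)²/4 = 5.89e-05 m²; mean velocity V = Q/A = 2.017e-05/5.89e-05 = 0.3424 m/s.
Reynolds number Re = ρVD/μ = 991 · 0.3424 · 0.00866 / 0.000349 = 8419.
Re > 4000 → turbulent. Relative roughness ε/D = 4.3e-05/0.00866 = 0.00497. Haaland: 1/√f = -1.8 log₁₀[(0.00497/3.7)^1.11 + 6.9/8419] = -1.8 log₁₀[0.000648 + 0.00082] = 5.1, so f = 0.03845.
Total minor-loss coefficient ΣK = 3·0.34 + 4·2.3 + 2·0.49 = 11.2.
ΔP = [f·L/D + ΣK]·(ρV²/2) = [0.03845·71.9/0.00866 + 11.2]·(991·0.3424²/2) = [319.2 + 11.2]·58.08 = 1.919e+04 Pa.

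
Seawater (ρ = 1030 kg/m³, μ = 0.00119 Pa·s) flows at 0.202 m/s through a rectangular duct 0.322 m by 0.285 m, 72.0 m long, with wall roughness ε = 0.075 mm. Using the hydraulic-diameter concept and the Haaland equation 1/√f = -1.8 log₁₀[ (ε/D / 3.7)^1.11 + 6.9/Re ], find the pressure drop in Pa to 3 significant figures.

ΔP ≈ 106 Pa

Hydraulic diameter D_h = 4A/P = 4·(0.322·0.285)/(2·(0.322+0.285)) = 0.3671/1.214 = 0.3024 m.
Re = ρVD_h/μ = 1030·0.202·0.3024/0.00119 = 5.287e+04.
ε/D_h = 7.5e-05/0.3024 = 0.000248; Haaland gives 1/√f = -1.8 log₁₀[2.33e-05+0.000131] = 6.863, so f = 0.02123.
ΔP = f(L/D_h)(ρV²/2) = 0.02123·72/0.3024·21.01 = 106.2 Pa.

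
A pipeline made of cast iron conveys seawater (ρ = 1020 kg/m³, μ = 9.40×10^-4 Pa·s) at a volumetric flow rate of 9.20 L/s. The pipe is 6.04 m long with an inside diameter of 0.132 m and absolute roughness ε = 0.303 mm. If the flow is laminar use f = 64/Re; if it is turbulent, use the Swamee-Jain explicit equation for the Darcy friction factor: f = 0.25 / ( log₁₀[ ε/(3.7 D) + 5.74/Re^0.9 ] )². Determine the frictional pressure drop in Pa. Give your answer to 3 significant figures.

Q = 9.20 L/s = 9.20/1000 = 0.0092 m³/s.
Cross-sectional area A = πD²/4 = π(0.132)²/4 = 0.01368 m²; mean velocity V = Q/A = 0.0092/0.01368 = 0.6723 m/s.
Reynolds number Re = ρVD/μ = 1020 · 0.6723 · 0.132 / 0.00094 = 9.629e+04.
Re > 4000 → turbulent. Relative roughness ε/D = 0.000303/0.132 = 0.0023. Swamee-Jain: f = 0.25/(log₁₀[0.0023/3.7 + 5.74/9.629e+04^0.9])² = 0.25/(log₁₀[0.00062 + 0.000188])² = 0.25/(-3.092)² = 0.02614.
Darcy-Weisbach: ΔP = f(L/D)(ρV²/2) = 0.02614·(6.04/0.132)·(1020·0.6723²/2) = 0.02614·45.76·230.5 = 275.7 Pa.

ΔP ≈ 276 Pa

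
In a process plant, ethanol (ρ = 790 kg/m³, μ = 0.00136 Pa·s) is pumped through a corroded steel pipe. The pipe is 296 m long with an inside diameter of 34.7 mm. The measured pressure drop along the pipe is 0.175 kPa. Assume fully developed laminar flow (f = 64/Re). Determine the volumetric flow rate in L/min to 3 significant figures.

Q ≈ 0.928 L/min

For laminar flow, f = 64/Re with Re = ρVD/μ, so Darcy-Weisbach reduces to ΔP = 32μLV/D². Solving for V: V = ΔP·D²/(32μL) = 175·(0.0347)²/(32·0.00136·296) = 0.01636 m/s.
Check: Re = ρVD/μ = 790·0.01636·0.0347/0.00136 = 329.7 < 2300, so the laminar assumption holds.
Q = V·A = 0.01636·(π/4·0.0347²) = 1.547e-05 m³/s = 0.928 L/min.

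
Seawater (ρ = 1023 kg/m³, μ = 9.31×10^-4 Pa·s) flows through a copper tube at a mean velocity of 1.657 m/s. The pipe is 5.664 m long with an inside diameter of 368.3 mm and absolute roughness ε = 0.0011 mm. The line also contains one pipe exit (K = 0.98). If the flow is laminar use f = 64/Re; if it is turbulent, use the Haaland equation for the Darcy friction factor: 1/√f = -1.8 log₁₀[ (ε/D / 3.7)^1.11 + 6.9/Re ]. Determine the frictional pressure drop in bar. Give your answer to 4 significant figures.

ΔP ≈ 0.01645 bar

Reynolds number Re = ρVD/μ = 1023 · 1.657 · 0.3683 / 0.000931 = 6.706e+05.
Re > 4000 → turbulent. Relative roughness ε/D = 1.1e-06/0.3683 = 2.99e-06. Haaland: 1/√f = -1.8 log₁₀[(2.99e-06/3.7)^1.11 + 6.9/6.706e+05] = -1.8 log₁₀[1.72e-07 + 1.03e-05] = 8.965, so f = 0.01244.
Total minor-loss coefficient ΣK = 1·0.98 = 0.98.
ΔP = [f·L/D + ΣK]·(ρV²/2) = [0.01244·5.664/0.3683 + 0.98]·(1023·1.657²/2) = [0.1914 + 0.98]·1404 = 1645 Pa.
ΔP = 1645 Pa = 0.01645 bar.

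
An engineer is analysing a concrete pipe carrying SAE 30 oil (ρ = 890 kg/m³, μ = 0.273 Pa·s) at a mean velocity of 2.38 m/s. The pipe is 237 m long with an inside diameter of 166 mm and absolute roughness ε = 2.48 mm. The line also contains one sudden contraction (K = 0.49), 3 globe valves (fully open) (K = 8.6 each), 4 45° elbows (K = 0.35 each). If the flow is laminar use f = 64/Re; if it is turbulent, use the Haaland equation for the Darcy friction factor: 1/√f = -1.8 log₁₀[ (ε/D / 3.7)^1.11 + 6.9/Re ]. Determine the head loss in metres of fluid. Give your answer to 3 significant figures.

h_f ≈ 28.5 m

Reynolds number Re = ρVD/μ = 890 · 2.38 · 0.166 / 0.273 = 1288.
Re < 2300 → laminar flow, so f = 64/Re = 64/1288 = 0.04969 (the turbulent correlation is not needed).
Total minor-loss coefficient ΣK = 1·0.49 + 3·8.6 + 4·0.35 = 27.7.
ΔP = [f·L/D + ΣK]·(ρV²/2) = [0.04969·237/0.166 + 27.7]·(890·2.38²/2) = [70.94 + 27.7]·2521 = 2.486e+05 Pa.
Head loss h_f = ΔP/(ρg) = 2.486e+05/(890·9.81) = 28.5 m.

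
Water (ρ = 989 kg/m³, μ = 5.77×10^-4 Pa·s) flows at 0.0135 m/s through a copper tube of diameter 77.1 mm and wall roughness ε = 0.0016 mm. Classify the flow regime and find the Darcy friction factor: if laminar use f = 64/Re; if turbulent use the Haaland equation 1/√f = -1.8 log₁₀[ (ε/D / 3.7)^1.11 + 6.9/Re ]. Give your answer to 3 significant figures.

Re = ρVD/μ = 989·0.0135·0.0771/0.000577 = 1784.
Re < 2300 → laminar, so f = 64/Re = 0.03587 (roughness is irrelevant in laminar flow).

f ≈ 0.0359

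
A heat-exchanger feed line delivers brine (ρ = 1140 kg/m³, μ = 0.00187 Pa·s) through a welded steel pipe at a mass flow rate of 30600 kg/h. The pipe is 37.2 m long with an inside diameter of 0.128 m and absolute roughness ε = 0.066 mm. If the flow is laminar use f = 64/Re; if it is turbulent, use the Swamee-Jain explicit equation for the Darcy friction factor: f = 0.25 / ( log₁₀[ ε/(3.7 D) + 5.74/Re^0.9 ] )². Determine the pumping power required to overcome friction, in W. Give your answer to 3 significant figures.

ṁ = 30600 kg/h = 30600/3600 = 8.5 kg/s.
A = πD²/4 = π(0.128)²/4 = 0.01287 m²; mean velocity V = ṁ/(ρA) = 8.5/(1140 · 0.01287) = 0.5794 m/s.
Reynolds number Re = ρVD/μ = 1140 · 0.5794 · 0.128 / 0.00187 = 4.521e+04.
Re > 4000 → turbulent. Relative roughness ε/D = 6.6e-05/0.128 = 0.000516. Swamee-Jain: f = 0.25/(log₁₀[0.000516/3.7 + 5.74/4.521e+04^0.9])² = 0.25/(log₁₀[0.000139 + 0.000371])² = 0.25/(-3.292)² = 0.02306.
Darcy-Weisbach: ΔP = f(L/D)(ρV²/2) = 0.02306·(37.2/0.128)·(1140·0.5794²/2) = 0.02306·290.6·191.4 = 1283 Pa.
Q = ṁ/ρ = 8.5/1140 = 0.007456 m³/s.
Pumping power P = QΔP = 0.007456·1283 = 9.565 W = 9.56 W.

P ≈ 9.56 W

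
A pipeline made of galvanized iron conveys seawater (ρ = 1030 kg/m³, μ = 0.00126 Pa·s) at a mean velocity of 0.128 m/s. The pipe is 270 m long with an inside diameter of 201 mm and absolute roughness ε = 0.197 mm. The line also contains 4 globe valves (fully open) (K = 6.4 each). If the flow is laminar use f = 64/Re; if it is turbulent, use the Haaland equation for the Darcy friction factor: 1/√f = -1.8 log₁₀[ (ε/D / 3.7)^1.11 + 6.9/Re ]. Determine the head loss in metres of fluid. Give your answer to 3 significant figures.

h_f ≈ 0.0520 m

Reynolds number Re = ρVD/μ = 1030 · 0.128 · 0.201 / 0.00126 = 2.103e+04.
Re > 4000 → turbulent. Relative roughness ε/D = 0.000197/0.201 = 0.00098. Haaland: 1/√f = -1.8 log₁₀[(0.00098/3.7)^1.11 + 6.9/2.103e+04] = -1.8 log₁₀[0.000107 + 0.000328] = 6.05, so f = 0.02732.
Total minor-loss coefficient ΣK = 4·6.4 = 25.6.
ΔP = [f·L/D + ΣK]·(ρV²/2) = [0.02732·270/0.201 + 25.6]·(1030·0.128²/2) = [36.69 + 25.6]·8.438 = 525.6 Pa.
Head loss h_f = ΔP/(ρg) = 525.6/(1030·9.81) = 0.0520 m.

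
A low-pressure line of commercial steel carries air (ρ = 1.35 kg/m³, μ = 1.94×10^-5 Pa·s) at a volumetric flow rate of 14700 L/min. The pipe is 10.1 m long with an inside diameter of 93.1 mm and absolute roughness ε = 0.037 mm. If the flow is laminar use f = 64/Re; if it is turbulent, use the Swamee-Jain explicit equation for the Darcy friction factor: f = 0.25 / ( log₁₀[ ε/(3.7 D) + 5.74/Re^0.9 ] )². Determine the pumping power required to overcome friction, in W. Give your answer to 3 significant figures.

P ≈ 421 W

Q = 14700 L/min = 14700/60000 = 0.245 m³/s.
Cross-sectional area A = πD²/4 = π(0.0931)²/4 = 0.006808 m²; mean velocity V = Q/A = 0.245/0.006808 = 35.99 m/s.
Reynolds number Re = ρVD/μ = 1.35 · 35.99 · 0.0931 / 1.94e-05 = 2.332e+05.
Re > 4000 → turbulent. Relative roughness ε/D = 3.7e-05/0.0931 = 0.000397. Swamee-Jain: f = 0.25/(log₁₀[0.000397/3.7 + 5.74/2.332e+05^0.9])² = 0.25/(log₁₀[0.000107 + 8.47e-05])² = 0.25/(-3.716)² = 0.0181.
Darcy-Weisbach: ΔP = f(L/D)(ρV²/2) = 0.0181·(10.1/0.0931)·(1.35·35.99²/2) = 0.0181·108.5·874.3 = 1717 Pa.
Pumping power P = QΔP = 0.245·1717 = 420.6 W = 421 W.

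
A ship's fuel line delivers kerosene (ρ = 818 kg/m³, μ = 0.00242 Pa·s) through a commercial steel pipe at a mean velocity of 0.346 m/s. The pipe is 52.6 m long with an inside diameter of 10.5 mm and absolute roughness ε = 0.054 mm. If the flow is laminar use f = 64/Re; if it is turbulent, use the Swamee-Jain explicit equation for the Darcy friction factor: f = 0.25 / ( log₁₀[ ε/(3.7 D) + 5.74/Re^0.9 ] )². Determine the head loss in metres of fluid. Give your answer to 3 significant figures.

h_f ≈ 1.59 m

Reynolds number Re = ρVD/μ = 818 · 0.346 · 0.0105 / 0.00242 = 1228.
Re < 2300 → laminar flow, so f = 64/Re = 64/1228 = 0.05212 (the turbulent correlation is not needed).
Darcy-Weisbach: ΔP = f(L/D)(ρV²/2) = 0.05212·(52.6/0.0105)·(818·0.346²/2) = 0.05212·5010·48.96 = 1.278e+04 Pa.
Head loss h_f = ΔP/(ρg) = 1.278e+04/(818·9.81) = 1.59 m.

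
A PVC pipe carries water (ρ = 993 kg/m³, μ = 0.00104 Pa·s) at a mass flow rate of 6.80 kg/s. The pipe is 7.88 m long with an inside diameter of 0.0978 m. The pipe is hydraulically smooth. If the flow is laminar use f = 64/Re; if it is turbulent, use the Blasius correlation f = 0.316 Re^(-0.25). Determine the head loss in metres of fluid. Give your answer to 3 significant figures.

A = πD²/4 = π(0.0978)²/4 = 0.007512 m²; mean velocity V = ṁ/(ρA) = 6.8/(993 · 0.007512) = 0.9116 m/s.
Reynolds number Re = ρVD/μ = 993 · 0.9116 · 0.0978 / 0.00104 = 8.512e+04.
Re > 4000 → turbulent. Smooth-pipe (Blasius): f = 0.316 Re^(-0.25) = 0.316/(8.512e+04)^0.25 = 0.0185.
Darcy-Weisbach: ΔP = f(L/D)(ρV²/2) = 0.0185·(7.88/0.0978)·(993·0.9116²/2) = 0.0185·80.57·412.6 = 615 Pa.
Head loss h_f = ΔP/(ρg) = 615/(993·9.81) = 0.0631 m.

h_f ≈ 0.0631 m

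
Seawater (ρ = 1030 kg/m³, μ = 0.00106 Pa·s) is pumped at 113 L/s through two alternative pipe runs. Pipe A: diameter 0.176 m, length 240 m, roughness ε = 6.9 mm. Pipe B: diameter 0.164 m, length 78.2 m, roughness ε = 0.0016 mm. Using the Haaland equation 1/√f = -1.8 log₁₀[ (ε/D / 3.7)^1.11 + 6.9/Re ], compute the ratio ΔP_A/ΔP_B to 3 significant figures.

Pipe A: V = Q/A = 0.113/0.02433 = 4.645 m/s; Re = 7.943e+05; ε/D = 0.0392; Haaland → f = 0.06426; ΔP_A = f(L/D)(ρV²/2) = 9.736e+05 Pa.
Pipe B: V = Q/A = 0.113/0.02112 = 5.349 m/s; Re = 8.525e+05; ε/D = 9.76e-06; Haaland → f = 0.01206; ΔP_B = f(L/D)(ρV²/2) = 8.475e+04 Pa.
ΔP_A/ΔP_B = 9.736e+05/8.475e+04 = 11.5.

ΔP_A/ΔP_B ≈ 11.5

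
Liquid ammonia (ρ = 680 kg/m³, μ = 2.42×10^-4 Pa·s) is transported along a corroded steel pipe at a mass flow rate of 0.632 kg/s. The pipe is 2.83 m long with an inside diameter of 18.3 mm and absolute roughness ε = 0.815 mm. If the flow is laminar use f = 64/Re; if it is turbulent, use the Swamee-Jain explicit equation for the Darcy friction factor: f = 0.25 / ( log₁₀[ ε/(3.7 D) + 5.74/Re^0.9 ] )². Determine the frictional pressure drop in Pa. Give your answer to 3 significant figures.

A = πD²/4 = π(0.0183)²/4 = 0.000263 m²; mean velocity V = ṁ/(ρA) = 0.632/(680 · 0.000263) = 3.534 m/s.
Reynolds number Re = ρVD/μ = 680 · 3.534 · 0.0183 / 0.000242 = 1.817e+05.
Re > 4000 → turbulent. Relative roughness ε/D = 0.000815/0.0183 = 0.0445. Swamee-Jain: f = 0.25/(log₁₀[0.0445/3.7 + 5.74/1.817e+05^0.9])² = 0.25/(log₁₀[0.012 + 0.000106])² = 0.25/(-1.916)² = 0.06812.
Darcy-Weisbach: ΔP = f(L/D)(ρV²/2) = 0.06812·(2.83/0.0183)·(680·3.534²/2) = 0.06812·154.6·4245 = 4.472e+04 Pa.

ΔP ≈ 44700 Pa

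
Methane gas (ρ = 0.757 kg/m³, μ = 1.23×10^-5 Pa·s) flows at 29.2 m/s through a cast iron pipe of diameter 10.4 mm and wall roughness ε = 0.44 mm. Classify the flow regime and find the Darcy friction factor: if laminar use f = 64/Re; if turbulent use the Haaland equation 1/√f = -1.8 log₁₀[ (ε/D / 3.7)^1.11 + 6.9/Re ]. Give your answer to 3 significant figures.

Re = ρVD/μ = 0.757·29.2·0.0104/1.23e-05 = 1.869e+04.
Re > 4000 → turbulent. ε/D = 0.00044/0.0104 = 0.0423; Haaland: 1/√f = -1.8 log₁₀[0.00699 + 0.000369] = 3.839, so f = 0.06784.

f ≈ 0.0678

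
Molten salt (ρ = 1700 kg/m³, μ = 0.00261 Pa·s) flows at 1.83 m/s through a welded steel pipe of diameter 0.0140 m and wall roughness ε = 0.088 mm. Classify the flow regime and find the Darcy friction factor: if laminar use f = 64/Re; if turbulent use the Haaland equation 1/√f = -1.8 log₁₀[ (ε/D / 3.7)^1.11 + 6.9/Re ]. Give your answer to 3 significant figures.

Re = ρVD/μ = 1700·1.83·0.014/0.00261 = 1.669e+04.
Re > 4000 → turbulent. ε/D = 8.8e-05/0.014 = 0.00629; Haaland: 1/√f = -1.8 log₁₀[0.000842 + 0.000413] = 5.222, so f = 0.03667.

f ≈ 0.0367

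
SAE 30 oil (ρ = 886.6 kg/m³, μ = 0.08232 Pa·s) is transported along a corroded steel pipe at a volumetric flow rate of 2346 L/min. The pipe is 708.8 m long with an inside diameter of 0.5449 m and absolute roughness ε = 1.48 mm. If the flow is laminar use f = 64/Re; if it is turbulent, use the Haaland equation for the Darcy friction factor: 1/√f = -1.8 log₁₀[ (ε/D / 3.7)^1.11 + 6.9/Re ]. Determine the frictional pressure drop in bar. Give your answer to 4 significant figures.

Q = 2346 L/min = 2346/60000 = 0.0391 m³/s.
Cross-sectional area A = πD²/4 = π(0.5449)²/4 = 0.2332 m²; mean velocity V = Q/A = 0.0391/0.2332 = 0.1677 m/s.
Reynolds number Re = ρVD/μ = 886.6 · 0.1677 · 0.5449 / 0.0823 = 984.
Re < 2300 → laminar flow, so f = 64/Re = 64/984 = 0.06504 (the turbulent correlation is not needed).
Darcy-Weisbach: ΔP = f(L/D)(ρV²/2) = 0.06504·(708.8/0.5449)·(886.6·0.1677²/2) = 0.06504·1301·12.46 = 1054 Pa.
ΔP = 1054 Pa = 0.01054 bar.

ΔP ≈ 0.01054 bar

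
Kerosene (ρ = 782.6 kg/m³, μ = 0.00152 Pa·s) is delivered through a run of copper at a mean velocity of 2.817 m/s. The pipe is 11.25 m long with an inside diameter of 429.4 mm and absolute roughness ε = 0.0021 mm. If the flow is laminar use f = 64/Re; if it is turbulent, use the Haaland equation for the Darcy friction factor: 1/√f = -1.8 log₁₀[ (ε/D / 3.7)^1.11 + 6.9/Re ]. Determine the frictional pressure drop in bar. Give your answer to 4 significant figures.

Reynolds number Re = ρVD/μ = 782.6 · 2.817 · 0.4294 / 0.00152 = 6.228e+05.
Re > 4000 → turbulent. Relative roughness ε/D = 2.1e-06/0.4294 = 4.89e-06. Haaland: 1/√f = -1.8 log₁₀[(4.89e-06/3.7)^1.11 + 6.9/6.228e+05] = -1.8 log₁₀[2.98e-07 + 1.11e-05] = 8.899, so f = 0.01263.
Darcy-Weisbach: ΔP = f(L/D)(ρV²/2) = 0.01263·(11.25/0.4294)·(782.6·2.817²/2) = 0.01263·26.2·3105 = 1027 Pa.
ΔP = 1027 Pa = 0.01027 bar.

ΔP ≈ 0.01027 bar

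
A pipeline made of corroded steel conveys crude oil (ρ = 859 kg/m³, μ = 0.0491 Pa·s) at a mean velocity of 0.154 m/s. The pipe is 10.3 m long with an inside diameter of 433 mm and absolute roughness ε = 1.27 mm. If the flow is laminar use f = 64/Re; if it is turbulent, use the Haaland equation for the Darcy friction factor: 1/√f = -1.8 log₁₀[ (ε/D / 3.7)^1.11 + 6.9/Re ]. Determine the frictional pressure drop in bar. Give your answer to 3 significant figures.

ΔP ≈ 1.33×10^-4 bar

Reynolds number Re = ρVD/μ = 859 · 0.154 · 0.433 / 0.0491 = 1167.
Re < 2300 → laminar flow, so f = 64/Re = 64/1167 = 0.05486 (the turbulent correlation is not needed).
Darcy-Weisbach: ΔP = f(L/D)(ρV²/2) = 0.05486·(10.3/0.433)·(859·0.154²/2) = 0.05486·23.79·10.19 = 13.29 Pa.
ΔP = 13.29 Pa = 1.33×10^-4 bar.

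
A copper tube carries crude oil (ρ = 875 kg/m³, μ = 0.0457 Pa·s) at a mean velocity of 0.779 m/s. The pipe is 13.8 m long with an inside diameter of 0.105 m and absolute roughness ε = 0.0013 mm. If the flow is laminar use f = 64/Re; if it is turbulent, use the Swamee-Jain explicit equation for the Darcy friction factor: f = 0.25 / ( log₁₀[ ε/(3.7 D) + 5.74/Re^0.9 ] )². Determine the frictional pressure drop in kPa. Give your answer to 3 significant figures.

Reynolds number Re = ρVD/μ = 875 · 0.779 · 0.105 / 0.0457 = 1566.
Re < 2300 → laminar flow, so f = 64/Re = 64/1566 = 0.04087 (the turbulent correlation is not needed).
Darcy-Weisbach: ΔP = f(L/D)(ρV²/2) = 0.04087·(13.8/0.105)·(875·0.779²/2) = 0.04087·131.4·265.5 = 1426 Pa.
ΔP = 1426 Pa = 1.43 kPa.

ΔP ≈ 1.43 kPa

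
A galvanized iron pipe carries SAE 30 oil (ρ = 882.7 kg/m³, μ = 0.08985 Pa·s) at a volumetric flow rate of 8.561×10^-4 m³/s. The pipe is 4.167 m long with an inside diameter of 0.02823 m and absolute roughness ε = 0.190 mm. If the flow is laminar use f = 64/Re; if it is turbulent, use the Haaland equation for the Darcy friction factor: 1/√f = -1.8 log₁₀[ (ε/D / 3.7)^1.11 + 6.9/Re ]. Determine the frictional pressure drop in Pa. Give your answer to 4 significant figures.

ΔP ≈ 20560 Pa

Cross-sectional area A = πD²/4 = π(0.02823)²/4 = 0.0006259 m²; mean velocity V = Q/A = 0.0008561/0.0006259 = 1.368 m/s.
Reynolds number Re = ρVD/μ = 882.7 · 1.368 · 0.02823 / 0.0898 = 379.3.
Re < 2300 → laminar flow, so f = 64/Re = 64/379.3 = 0.1687 (the turbulent correlation is not needed).
Darcy-Weisbach: ΔP = f(L/D)(ρV²/2) = 0.1687·(4.167/0.02823)·(882.7·1.368²/2) = 0.1687·147.6·825.7 = 2.056e+04 Pa.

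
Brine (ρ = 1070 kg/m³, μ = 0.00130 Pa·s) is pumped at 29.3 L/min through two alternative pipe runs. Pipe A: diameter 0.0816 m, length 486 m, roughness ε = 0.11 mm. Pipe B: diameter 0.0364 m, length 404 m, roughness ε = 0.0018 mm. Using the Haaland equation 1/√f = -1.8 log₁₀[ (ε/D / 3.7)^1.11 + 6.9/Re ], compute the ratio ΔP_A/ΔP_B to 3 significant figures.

Pipe A: V = Q/A = 0.0004883/0.00523 = 0.09338 m/s; Re = 6272; ε/D = 0.00135; Haaland → f = 0.03664; ΔP_A = f(L/D)(ρV²/2) = 1018 Pa.
Pipe B: V = Q/A = 0.0004883/0.001041 = 0.4693 m/s; Re = 1.406e+04; ε/D = 4.95e-05; Haaland → f = 0.02824; ΔP_B = f(L/D)(ρV²/2) = 3.693e+04 Pa.
ΔP_A/ΔP_B = 1018/3.693e+04 = 0.0276.

ΔP_A/ΔP_B ≈ 0.0276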